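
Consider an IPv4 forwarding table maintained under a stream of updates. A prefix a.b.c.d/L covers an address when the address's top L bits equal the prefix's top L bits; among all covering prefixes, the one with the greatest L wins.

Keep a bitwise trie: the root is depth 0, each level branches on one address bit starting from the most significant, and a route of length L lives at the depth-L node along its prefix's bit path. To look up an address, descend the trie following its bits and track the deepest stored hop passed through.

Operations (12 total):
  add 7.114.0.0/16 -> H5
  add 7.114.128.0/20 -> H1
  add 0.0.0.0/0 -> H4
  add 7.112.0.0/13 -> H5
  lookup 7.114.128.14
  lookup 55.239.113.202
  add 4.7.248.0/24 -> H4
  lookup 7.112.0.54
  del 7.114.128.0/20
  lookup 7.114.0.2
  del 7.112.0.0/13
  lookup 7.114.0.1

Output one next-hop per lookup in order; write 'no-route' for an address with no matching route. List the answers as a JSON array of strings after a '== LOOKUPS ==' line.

Trace:
  + 7.114.0.0/16 (H5) depth=16
  + 7.114.128.0/20 (H1) depth=20
  + 0.0.0.0/0 (H4) depth=0
  + 7.112.0.0/13 (H5) depth=13
  lookup 7.114.128.14: bits 00000111011100101000 walk d0:H4→d1:-→d2:-→d3:-→d4:-→d5:-→d6:-→d7:-→d8:-→d9:-→d10:-→d11:-→d12:-→d13:H5→d14:-→d15:-→d16:H5→d17:-→d18:-→d19:-→d20:H1 -> H1
  lookup 55.239.113.202: bits 00 walk d0:H4→d1:-→d2:- -> H4
  + 4.7.248.0/24 (H4) depth=24
  lookup 7.112.0.54: bits 00000111011100 walk d0:H4→d1:-→d2:-→d3:-→d4:-→d5:-→d6:-→d7:-→d8:-→d9:-→d10:-→d11:-→d12:-→d13:H5→d14:- -> H5
  del 7.114.128.0/20 (clear depth 20)
  lookup 7.114.0.2: bits 0000011101110010 walk d0:H4→d1:-→d2:-→d3:-→d4:-→d5:-→d6:-→d7:-→d8:-→d9:-→d10:-→d11:-→d12:-→d13:H5→d14:-→d15:-→d16:H5 -> H5
  del 7.112.0.0/13 (clear depth 13)
  lookup 7.114.0.1: bits 0000011101110010 walk d0:H4→d1:-→d2:-→d3:-→d4:-→d5:-→d6:-→d7:-→d8:-→d9:-→d10:-→d11:-→d12:-→d13:-→d14:-→d15:-→d16:H5 -> H5

== LOOKUPS ==
["H1","H4","H5","H5","H5"]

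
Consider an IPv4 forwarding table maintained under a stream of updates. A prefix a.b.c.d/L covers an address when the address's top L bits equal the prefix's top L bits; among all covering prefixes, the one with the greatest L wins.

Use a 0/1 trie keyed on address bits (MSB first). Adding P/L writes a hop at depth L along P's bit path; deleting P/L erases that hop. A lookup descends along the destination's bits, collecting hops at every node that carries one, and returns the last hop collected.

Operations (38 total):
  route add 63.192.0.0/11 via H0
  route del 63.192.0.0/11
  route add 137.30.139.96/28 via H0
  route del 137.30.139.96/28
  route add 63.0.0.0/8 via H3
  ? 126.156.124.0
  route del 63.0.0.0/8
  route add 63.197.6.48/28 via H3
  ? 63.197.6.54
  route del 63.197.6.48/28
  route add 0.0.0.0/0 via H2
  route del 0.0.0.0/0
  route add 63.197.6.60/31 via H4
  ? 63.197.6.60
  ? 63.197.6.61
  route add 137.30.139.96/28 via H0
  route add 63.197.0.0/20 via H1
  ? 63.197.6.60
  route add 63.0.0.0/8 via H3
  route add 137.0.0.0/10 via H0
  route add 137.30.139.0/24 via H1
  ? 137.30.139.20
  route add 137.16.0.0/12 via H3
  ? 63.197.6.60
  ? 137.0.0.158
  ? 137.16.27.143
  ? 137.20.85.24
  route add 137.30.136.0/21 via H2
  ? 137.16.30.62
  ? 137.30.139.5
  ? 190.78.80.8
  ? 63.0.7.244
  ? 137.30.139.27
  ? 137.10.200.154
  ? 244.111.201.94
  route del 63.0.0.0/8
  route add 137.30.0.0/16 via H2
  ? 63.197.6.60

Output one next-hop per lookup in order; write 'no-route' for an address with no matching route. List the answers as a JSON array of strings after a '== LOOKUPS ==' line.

Trace:
  add 63.192.0.0/11 -> H0 at depth 11
  - 63.192.0.0/11 clear@11
  add 137.30.139.96/28 -> H0 at depth 28
  - 137.30.139.96/28 clear@28
  add 63.0.0.0/8 -> H3 at depth 8
  Q 126.156.124.0: descend 0 ; hops seen [∅] ; pick no-route
  - 63.0.0.0/8 clear@8
  add 63.197.6.48/28 -> H3 at depth 28
  Q 63.197.6.54: descend 0011111111000101000001100011 ; hops seen [H3] ; pick H3
  - 63.197.6.48/28 clear@28
  add 0.0.0.0/0 -> H2 at depth 0
  - 0.0.0.0/0 clear@0
  add 63.197.6.60/31 -> H4 at depth 31
  Q 63.197.6.60: descend 0011111111000101000001100011110 ; hops seen [H4] ; pick H4
  Q 63.197.6.61: descend 0011111111000101000001100011110 ; hops seen [H4] ; pick H4
  add 137.30.139.96/28 -> H0 at depth 28
  add 63.197.0.0/20 -> H1 at depth 20
  Q 63.197.6.60: descend 0011111111000101000001100011110 ; hops seen [H1,H4] ; pick H4
  add 63.0.0.0/8 -> H3 at depth 8
  add 137.0.0.0/10 -> H0 at depth 10
  add 137.30.139.0/24 -> H1 at depth 24
  Q 137.30.139.20: descend 1000100100011110100010110 ; hops seen [H0,H1] ; pick H1
  add 137.16.0.0/12 -> H3 at depth 12
  Q 63.197.6.60: descend 0011111111000101000001100011110 ; hops seen [H3,H1,H4] ; pick H4
  Q 137.0.0.158: descend 10001001000 ; hops seen [H0] ; pick H0
  Q 137.16.27.143: descend 100010010001 ; hops seen [H0,H3] ; pick H3
  Q 137.20.85.24: descend 100010010001 ; hops seen [H0,H3] ; pick H3
  add 137.30.136.0/21 -> H2 at depth 21
  Q 137.16.30.62: descend 100010010001 ; hops seen [H0,H3] ; pick H3
  Q 137.30.139.5: descend 1000100100011110100010110 ; hops seen [H0,H3,H2,H1] ; pick H1
  Q 190.78.80.8: descend 10 ; hops seen [∅] ; pick no-route
  Q 63.0.7.244: descend 00111111 ; hops seen [H3] ; pick H3
  Q 137.30.139.27: descend 1000100100011110100010110 ; hops seen [H0,H3,H2,H1] ; pick H1
  Q 137.10.200.154: descend 10001001000 ; hops seen [H0] ; pick H0
  Q 244.111.201.94: descend 1 ; hops seen [∅] ; pick no-route
  - 63.0.0.0/8 clear@8
  add 137.30.0.0/16 -> H2 at depth 16
  Q 63.197.6.60: descend 0011111111000101000001100011110 ; hops seen [H1,H4] ; pick H4

== LOOKUPS ==
["no-route","H3","H4","H4","H4","H1","H4","H0","H3","H3","H3","H1","no-route","H3","H1","H0","no-route","H4"]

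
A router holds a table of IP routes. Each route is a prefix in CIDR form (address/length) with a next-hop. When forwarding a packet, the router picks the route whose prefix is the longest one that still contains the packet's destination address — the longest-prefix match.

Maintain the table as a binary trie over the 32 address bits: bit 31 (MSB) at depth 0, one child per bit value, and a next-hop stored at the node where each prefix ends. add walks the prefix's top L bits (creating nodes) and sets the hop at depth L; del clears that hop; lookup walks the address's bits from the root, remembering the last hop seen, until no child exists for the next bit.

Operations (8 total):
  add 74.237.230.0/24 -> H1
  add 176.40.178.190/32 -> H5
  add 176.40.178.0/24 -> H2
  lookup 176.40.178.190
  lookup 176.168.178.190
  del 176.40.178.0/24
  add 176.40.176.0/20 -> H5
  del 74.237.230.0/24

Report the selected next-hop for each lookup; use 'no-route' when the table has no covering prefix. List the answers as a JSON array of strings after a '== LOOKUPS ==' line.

Process each operation:
  add 74.237.230.0/24 -> H1 at depth 24
  add 176.40.178.190/32 -> H5 at depth 32
  add 176.40.178.0/24 -> H2 at depth 24
  ? 176.40.178.190  path d0:-→d1:-→d2:-→d3:-→d4:-→d5:-→d6:-→d7:-→d8:-→d9:-→d10:-→d11:-→d12:-→d13:-→d14:-→d15:-→d16:-→d17:-→d18:-→d19:-→d20:-→d21:-→d22:-→d23:-→d24:H2→d25:-→d26:-→d27:-→d28:-→d29:-→d30:-→d31:-→d32:H5  best=H5
  ? 176.168.178.190  path d0:-→d1:-→d2:-→d3:-→d4:-→d5:-→d6:-→d7:-→d8:-  best=no-route
  del 176.40.178.0/24 (clear depth 24)
  add 176.40.176.0/20 -> H5 at depth 20
  del 74.237.230.0/24 (clear depth 24)

== LOOKUPS ==
["H5","no-route"]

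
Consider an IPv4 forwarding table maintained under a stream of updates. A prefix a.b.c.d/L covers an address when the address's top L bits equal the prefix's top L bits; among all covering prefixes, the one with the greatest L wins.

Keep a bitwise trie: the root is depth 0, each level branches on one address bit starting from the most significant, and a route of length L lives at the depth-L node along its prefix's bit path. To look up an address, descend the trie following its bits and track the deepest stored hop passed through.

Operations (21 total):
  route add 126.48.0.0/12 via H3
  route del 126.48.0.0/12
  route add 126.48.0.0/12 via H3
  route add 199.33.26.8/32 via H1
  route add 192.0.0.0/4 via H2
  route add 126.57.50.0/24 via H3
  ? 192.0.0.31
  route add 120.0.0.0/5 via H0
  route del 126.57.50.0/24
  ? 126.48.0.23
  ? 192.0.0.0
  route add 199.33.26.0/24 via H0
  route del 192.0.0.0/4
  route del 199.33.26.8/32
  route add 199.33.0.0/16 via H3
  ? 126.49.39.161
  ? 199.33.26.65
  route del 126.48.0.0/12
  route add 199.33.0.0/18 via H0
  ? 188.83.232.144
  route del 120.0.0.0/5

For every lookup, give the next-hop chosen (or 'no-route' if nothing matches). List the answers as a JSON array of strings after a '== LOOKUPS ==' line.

Trace:
  + 126.48.0.0/12 (H3) depth=12
  del 126.48.0.0/12 (clear depth 12)
  + 126.48.0.0/12 (H3) depth=12
  + 199.33.26.8/32 (H1) depth=32
  + 192.0.0.0/4 (H2) depth=4
  + 126.57.50.0/24 (H3) depth=24
  ? 192.0.0.31  path d0:-→d1:-→d2:-→d3:-→d4:H2→d5:-  best=H2
  + 120.0.0.0/5 (H0) depth=5
  del 126.57.50.0/24 (clear depth 24)
  ? 126.48.0.23  path d0:-→d1:-→d2:-→d3:-→d4:-→d5:H0→d6:-→d7:-→d8:-→d9:-→d10:-→d11:-→d12:H3  best=H3
  ? 192.0.0.0  path d0:-→d1:-→d2:-→d3:-→d4:H2→d5:-  best=H2
  + 199.33.26.0/24 (H0) depth=24
  del 192.0.0.0/4 (clear depth 4)
  del 199.33.26.8/32 (clear depth 32)
  + 199.33.0.0/16 (H3) depth=16
  ? 126.49.39.161  path d0:-→d1:-→d2:-→d3:-→d4:-→d5:H0→d6:-→d7:-→d8:-→d9:-→d10:-→d11:-→d12:H3  best=H3
  ? 199.33.26.65  path d0:-→d1:-→d2:-→d3:-→d4:-→d5:-→d6:-→d7:-→d8:-→d9:-→d10:-→d11:-→d12:-→d13:-→d14:-→d15:-→d16:H3→d17:-→d18:-→d19:-→d20:-→d21:-→d22:-→d23:-→d24:H0→d25:-  best=H0
  del 126.48.0.0/12 (clear depth 12)
  + 199.33.0.0/18 (H0) depth=18
  ? 188.83.232.144  path d0:-→d1:-  best=no-route
  del 120.0.0.0/5 (clear depth 5)

== LOOKUPS ==
["H2","H3","H2","H3","H0","no-route"]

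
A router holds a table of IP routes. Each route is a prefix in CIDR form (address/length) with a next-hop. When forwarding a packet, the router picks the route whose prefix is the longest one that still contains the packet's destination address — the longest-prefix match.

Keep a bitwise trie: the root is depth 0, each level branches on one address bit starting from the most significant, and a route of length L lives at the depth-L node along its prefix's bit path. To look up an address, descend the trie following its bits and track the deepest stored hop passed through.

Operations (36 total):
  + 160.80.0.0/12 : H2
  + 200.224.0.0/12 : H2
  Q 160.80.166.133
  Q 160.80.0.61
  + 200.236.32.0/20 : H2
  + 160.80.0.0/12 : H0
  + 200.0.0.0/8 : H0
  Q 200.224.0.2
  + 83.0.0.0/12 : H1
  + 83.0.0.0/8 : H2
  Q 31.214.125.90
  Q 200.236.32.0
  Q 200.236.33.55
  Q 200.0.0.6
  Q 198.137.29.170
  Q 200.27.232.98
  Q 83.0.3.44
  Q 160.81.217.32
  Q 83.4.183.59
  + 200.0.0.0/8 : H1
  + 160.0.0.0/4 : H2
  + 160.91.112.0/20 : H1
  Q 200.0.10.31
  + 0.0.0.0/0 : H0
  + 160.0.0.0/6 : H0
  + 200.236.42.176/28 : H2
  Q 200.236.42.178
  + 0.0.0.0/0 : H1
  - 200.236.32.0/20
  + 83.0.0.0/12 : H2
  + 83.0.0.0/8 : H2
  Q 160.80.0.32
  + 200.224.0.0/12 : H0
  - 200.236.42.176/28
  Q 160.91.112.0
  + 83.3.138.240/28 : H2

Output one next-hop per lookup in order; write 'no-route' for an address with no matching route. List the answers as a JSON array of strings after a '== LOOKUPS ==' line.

Apply in order:
  + 160.80.0.0/12 (H2) depth=12
  + 200.224.0.0/12 (H2) depth=12
  Q 160.80.166.133: descend 101000000101 ; hops seen [H2] ; pick H2
  Q 160.80.0.61: descend 101000000101 ; hops seen [H2] ; pick H2
  + 200.236.32.0/20 (H2) depth=20
  + 160.80.0.0/12 (H0) depth=12
  + 200.0.0.0/8 (H0) depth=8
  Q 200.224.0.2: descend 110010001110 ; hops seen [H0,H2] ; pick H2
  + 83.0.0.0/12 (H1) depth=12
  + 83.0.0.0/8 (H2) depth=8
  Q 31.214.125.90: descend 0 ; hops seen [∅] ; pick no-route
  Q 200.236.32.0: descend 11001000111011000010 ; hops seen [H0,H2,H2] ; pick H2
  Q 200.236.33.55: descend 11001000111011000010 ; hops seen [H0,H2,H2] ; pick H2
  Q 200.0.0.6: descend 11001000 ; hops seen [H0] ; pick H0
  Q 198.137.29.170: descend 1100 ; hops seen [∅] ; pick no-route
  Q 200.27.232.98: descend 11001000 ; hops seen [H0] ; pick H0
  Q 83.0.3.44: descend 010100110000 ; hops seen [H2,H1] ; pick H1
  Q 160.81.217.32: descend 101000000101 ; hops seen [H0] ; pick H0
  Q 83.4.183.59: descend 010100110000 ; hops seen [H2,H1] ; pick H1
  + 200.0.0.0/8 (H1) depth=8
  + 160.0.0.0/4 (H2) depth=4
  + 160.91.112.0/20 (H1) depth=20
  Q 200.0.10.31: descend 11001000 ; hops seen [H1] ; pick H1
  + 0.0.0.0/0 (H0) depth=0
  + 160.0.0.0/6 (H0) depth=6
  + 200.236.42.176/28 (H2) depth=28
  Q 200.236.42.178: descend 1100100011101100001010101011 ; hops seen [H0,H1,H2,H2,H2] ; pick H2
  + 0.0.0.0/0 (H1) depth=0
  - 200.236.32.0/20 clear@20
  + 83.0.0.0/12 (H2) depth=12
  + 83.0.0.0/8 (H2) depth=8
  Q 160.80.0.32: descend 101000000101 ; hops seen [H1,H2,H0,H0] ; pick H0
  + 200.224.0.0/12 (H0) depth=12
  - 200.236.42.176/28 clear@28
  Q 160.91.112.0: descend 10100000010110110111 ; hops seen [H1,H2,H0,H0,H1] ; pick H1
  + 83.3.138.240/28 (H2) depth=28

== LOOKUPS ==
["H2","H2","H2","no-route","H2","H2","H0","no-route","H0","H1","H0","H1","H1","H2","H0","H1"]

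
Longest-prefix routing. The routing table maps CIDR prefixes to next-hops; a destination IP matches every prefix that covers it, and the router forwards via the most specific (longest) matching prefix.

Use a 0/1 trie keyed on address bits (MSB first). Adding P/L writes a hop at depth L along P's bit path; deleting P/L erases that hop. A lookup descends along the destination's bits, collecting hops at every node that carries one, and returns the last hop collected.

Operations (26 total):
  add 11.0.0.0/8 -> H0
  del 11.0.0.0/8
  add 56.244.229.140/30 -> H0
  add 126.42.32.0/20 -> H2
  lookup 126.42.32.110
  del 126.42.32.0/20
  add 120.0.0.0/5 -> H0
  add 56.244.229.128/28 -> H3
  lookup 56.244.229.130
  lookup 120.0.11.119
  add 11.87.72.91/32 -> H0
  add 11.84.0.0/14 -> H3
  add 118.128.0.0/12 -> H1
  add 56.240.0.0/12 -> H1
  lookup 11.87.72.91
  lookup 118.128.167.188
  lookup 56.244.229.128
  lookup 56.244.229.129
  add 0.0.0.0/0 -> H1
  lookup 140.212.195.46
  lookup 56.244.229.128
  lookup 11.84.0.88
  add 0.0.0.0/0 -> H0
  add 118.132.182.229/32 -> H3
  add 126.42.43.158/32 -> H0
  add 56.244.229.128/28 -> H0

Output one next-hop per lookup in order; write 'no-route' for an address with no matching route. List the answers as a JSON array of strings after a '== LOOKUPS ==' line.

Apply in order:
  + 11.0.0.0/8 (H0) depth=8
  del 11.0.0.0/8 (clear depth 8)
  + 56.244.229.140/30 (H0) depth=30
  + 126.42.32.0/20 (H2) depth=20
  Q 126.42.32.110: descend 01111110001010100010 ; hops seen [H2] ; pick H2
  del 126.42.32.0/20 (clear depth 20)
  + 120.0.0.0/5 (H0) depth=5
  + 56.244.229.128/28 (H3) depth=28
  Q 56.244.229.130: descend 0011100011110100111001011000 ; hops seen [H3] ; pick H3
  Q 120.0.11.119: descend 01111 ; hops seen [H0] ; pick H0
  + 11.87.72.91/32 (H0) depth=32
  + 11.84.0.0/14 (H3) depth=14
  + 118.128.0.0/12 (H1) depth=12
  + 56.240.0.0/12 (H1) depth=12
  Q 11.87.72.91: descend 00001011010101110100100001011011 ; hops seen [H3,H0] ; pick H0
  Q 118.128.167.188: descend 011101101000 ; hops seen [H1] ; pick H1
  Q 56.244.229.128: descend 0011100011110100111001011000 ; hops seen [H1,H3] ; pick H3
  Q 56.244.229.129: descend 0011100011110100111001011000 ; hops seen [H1,H3] ; pick H3
  + 0.0.0.0/0 (H1) depth=0
  Q 140.212.195.46: descend ε ; hops seen [H1] ; pick H1
  Q 56.244.229.128: descend 0011100011110100111001011000 ; hops seen [H1,H1,H3] ; pick H3
  Q 11.84.0.88: descend 00001011010101 ; hops seen [H1,H3] ; pick H3
  + 0.0.0.0/0 (H0) depth=0
  + 118.132.182.229/32 (H3) depth=32
  + 126.42.43.158/32 (H0) depth=32
  + 56.244.229.128/28 (H0) depth=28

== LOOKUPS ==
["H2","H3","H0","H0","H1","H3","H3","H1","H3","H3"]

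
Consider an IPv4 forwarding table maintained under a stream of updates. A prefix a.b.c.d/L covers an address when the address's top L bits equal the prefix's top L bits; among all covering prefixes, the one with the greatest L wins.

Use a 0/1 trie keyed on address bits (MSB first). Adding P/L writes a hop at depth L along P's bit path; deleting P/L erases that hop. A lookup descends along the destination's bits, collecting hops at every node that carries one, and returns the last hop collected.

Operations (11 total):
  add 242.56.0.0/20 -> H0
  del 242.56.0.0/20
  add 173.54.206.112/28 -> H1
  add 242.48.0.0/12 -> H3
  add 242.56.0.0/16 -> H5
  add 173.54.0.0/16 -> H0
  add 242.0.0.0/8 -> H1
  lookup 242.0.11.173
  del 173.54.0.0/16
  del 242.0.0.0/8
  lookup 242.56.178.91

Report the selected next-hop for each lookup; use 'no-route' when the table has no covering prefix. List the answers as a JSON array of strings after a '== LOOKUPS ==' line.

Process each operation:
  + 242.56.0.0/20 (H0) depth=20
  - 242.56.0.0/20 clear@20
  + 173.54.206.112/28 (H1) depth=28
  + 242.48.0.0/12 (H3) depth=12
  + 242.56.0.0/16 (H5) depth=16
  + 173.54.0.0/16 (H0) depth=16
  + 242.0.0.0/8 (H1) depth=8
  ? 242.0.11.173  path d0:-→d1:-→d2:-→d3:-→d4:-→d5:-→d6:-→d7:-→d8:H1→d9:-→d10:-  best=H1
  - 173.54.0.0/16 clear@16
  - 242.0.0.0/8 clear@8
  ? 242.56.178.91  path d0:-→d1:-→d2:-→d3:-→d4:-→d5:-→d6:-→d7:-→d8:-→d9:-→d10:-→d11:-→d12:H3→d13:-→d14:-→d15:-→d16:H5  best=H5

== LOOKUPS ==
["H1","H5"]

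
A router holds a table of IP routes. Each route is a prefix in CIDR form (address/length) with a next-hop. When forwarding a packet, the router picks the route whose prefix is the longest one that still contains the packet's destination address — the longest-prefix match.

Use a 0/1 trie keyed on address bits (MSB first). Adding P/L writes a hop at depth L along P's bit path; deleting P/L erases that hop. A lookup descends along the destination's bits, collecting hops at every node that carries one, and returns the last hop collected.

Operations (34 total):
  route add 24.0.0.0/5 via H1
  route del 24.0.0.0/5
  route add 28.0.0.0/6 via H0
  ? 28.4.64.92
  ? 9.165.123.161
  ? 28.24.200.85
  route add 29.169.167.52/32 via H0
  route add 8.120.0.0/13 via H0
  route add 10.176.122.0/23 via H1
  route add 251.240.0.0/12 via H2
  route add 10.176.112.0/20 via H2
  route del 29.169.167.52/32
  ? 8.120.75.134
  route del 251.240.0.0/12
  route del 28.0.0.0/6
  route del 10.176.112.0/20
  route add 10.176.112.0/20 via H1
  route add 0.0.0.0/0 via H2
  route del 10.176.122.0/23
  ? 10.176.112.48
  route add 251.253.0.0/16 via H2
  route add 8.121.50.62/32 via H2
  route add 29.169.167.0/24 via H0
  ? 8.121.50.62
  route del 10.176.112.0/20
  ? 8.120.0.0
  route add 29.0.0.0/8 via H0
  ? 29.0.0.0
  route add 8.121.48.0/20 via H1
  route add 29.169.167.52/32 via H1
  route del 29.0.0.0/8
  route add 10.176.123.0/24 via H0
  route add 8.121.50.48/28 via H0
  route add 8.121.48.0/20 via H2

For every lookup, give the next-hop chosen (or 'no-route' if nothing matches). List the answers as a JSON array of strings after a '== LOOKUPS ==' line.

Trace:
  + 24.0.0.0/5 (H1) depth=5
  - 24.0.0.0/5 clear@5
  + 28.0.0.0/6 (H0) depth=6
  ? 28.4.64.92  path d0:-→d1:-→d2:-→d3:-→d4:-→d5:-→d6:H0  best=H0
  ? 9.165.123.161  path d0:-→d1:-→d2:-→d3:-  best=no-route
  ? 28.24.200.85  path d0:-→d1:-→d2:-→d3:-→d4:-→d5:-→d6:H0  best=H0
  + 29.169.167.52/32 (H0) depth=32
  + 8.120.0.0/13 (H0) depth=13
  + 10.176.122.0/23 (H1) depth=23
  + 251.240.0.0/12 (H2) depth=12
  + 10.176.112.0/20 (H2) depth=20
  - 29.169.167.52/32 clear@32
  ? 8.120.75.134  path d0:-→d1:-→d2:-→d3:-→d4:-→d5:-→d6:-→d7:-→d8:-→d9:-→d10:-→d11:-→d12:-→d13:H0  best=H0
  - 251.240.0.0/12 clear@12
  - 28.0.0.0/6 clear@6
  - 10.176.112.0/20 clear@20
  + 10.176.112.0/20 (H1) depth=20
  + 0.0.0.0/0 (H2) depth=0
  - 10.176.122.0/23 clear@23
  ? 10.176.112.48  path d0:H2→d1:-→d2:-→d3:-→d4:-→d5:-→d6:-→d7:-→d8:-→d9:-→d10:-→d11:-→d12:-→d13:-→d14:-→d15:-→d16:-→d17:-→d18:-→d19:-→d20:H1  best=H1
  + 251.253.0.0/16 (H2) depth=16
  + 8.121.50.62/32 (H2) depth=32
  + 29.169.167.0/24 (H0) depth=24
  ? 8.121.50.62  path d0:H2→d1:-→d2:-→d3:-→d4:-→d5:-→d6:-→d7:-→d8:-→d9:-→d10:-→d11:-→d12:-→d13:H0→d14:-→d15:-→d16:-→d17:-→d18:-→d19:-→d20:-→d21:-→d22:-→d23:-→d24:-→d25:-→d26:-→d27:-→d28:-→d29:-→d30:-→d31:-→d32:H2  best=H2
  - 10.176.112.0/20 clear@20
  ? 8.120.0.0  path d0:H2→d1:-→d2:-→d3:-→d4:-→d5:-→d6:-→d7:-→d8:-→d9:-→d10:-→d11:-→d12:-→d13:H0→d14:-→d15:-  best=H0
  + 29.0.0.0/8 (H0) depth=8
  ? 29.0.0.0  path d0:H2→d1:-→d2:-→d3:-→d4:-→d5:-→d6:-→d7:-→d8:H0  best=H0
  + 8.121.48.0/20 (H1) depth=20
  + 29.169.167.52/32 (H1) depth=32
  - 29.0.0.0/8 clear@8
  + 10.176.123.0/24 (H0) depth=24
  + 8.121.50.48/28 (H0) depth=28
  + 8.121.48.0/20 (H2) depth=20

== LOOKUPS ==
["H0","no-route","H0","H0","H1","H2","H0","H0"]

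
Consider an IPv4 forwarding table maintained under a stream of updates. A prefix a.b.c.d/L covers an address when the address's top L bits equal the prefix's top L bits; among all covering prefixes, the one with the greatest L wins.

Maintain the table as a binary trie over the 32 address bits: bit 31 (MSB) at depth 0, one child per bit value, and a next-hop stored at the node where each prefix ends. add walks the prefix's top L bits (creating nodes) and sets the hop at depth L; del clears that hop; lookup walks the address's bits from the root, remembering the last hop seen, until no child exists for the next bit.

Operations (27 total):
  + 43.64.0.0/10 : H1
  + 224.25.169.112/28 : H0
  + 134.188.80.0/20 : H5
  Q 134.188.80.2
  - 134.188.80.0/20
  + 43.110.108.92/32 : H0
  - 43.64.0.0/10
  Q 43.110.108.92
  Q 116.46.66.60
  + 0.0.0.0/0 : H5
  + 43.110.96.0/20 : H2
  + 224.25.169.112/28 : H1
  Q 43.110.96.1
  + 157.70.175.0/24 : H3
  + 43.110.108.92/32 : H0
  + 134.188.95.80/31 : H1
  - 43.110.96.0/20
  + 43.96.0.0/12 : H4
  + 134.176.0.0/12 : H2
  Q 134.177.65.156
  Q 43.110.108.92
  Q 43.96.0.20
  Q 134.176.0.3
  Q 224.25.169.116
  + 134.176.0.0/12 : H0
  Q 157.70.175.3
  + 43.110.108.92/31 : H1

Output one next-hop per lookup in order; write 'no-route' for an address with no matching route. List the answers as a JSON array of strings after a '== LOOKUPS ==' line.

Process each operation:
  + 43.64.0.0/10 (H1) depth=10
  + 224.25.169.112/28 (H0) depth=28
  + 134.188.80.0/20 (H5) depth=20
  lookup 134.188.80.2: bits 10000110101111000101 walk d0:-→d1:-→d2:-→d3:-→d4:-→d5:-→d6:-→d7:-→d8:-→d9:-→d10:-→d11:-→d12:-→d13:-→d14:-→d15:-→d16:-→d17:-→d18:-→d19:-→d20:H5 -> H5
  - 134.188.80.0/20 clear@20
  + 43.110.108.92/32 (H0) depth=32
  - 43.64.0.0/10 clear@10
  lookup 43.110.108.92: bits 00101011011011100110110001011100 walk d0:-→d1:-→d2:-→d3:-→d4:-→d5:-→d6:-→d7:-→d8:-→d9:-→d10:-→d11:-→d12:-→d13:-→d14:-→d15:-→d16:-→d17:-→d18:-→d19:-→d20:-→d21:-→d22:-→d23:-→d24:-→d25:-→d26:-→d27:-→d28:-→d29:-→d30:-→d31:-→d32:H0 -> H0
  lookup 116.46.66.60: bits 0 walk d0:-→d1:- -> no-route
  + 0.0.0.0/0 (H5) depth=0
  + 43.110.96.0/20 (H2) depth=20
  + 224.25.169.112/28 (H1) depth=28
  lookup 43.110.96.1: bits 00101011011011100110 walk d0:H5→d1:-→d2:-→d3:-→d4:-→d5:-→d6:-→d7:-→d8:-→d9:-→d10:-→d11:-→d12:-→d13:-→d14:-→d15:-→d16:-→d17:-→d18:-→d19:-→d20:H2 -> H2
  + 157.70.175.0/24 (H3) depth=24
  + 43.110.108.92/32 (H0) depth=32
  + 134.188.95.80/31 (H1) depth=31
  - 43.110.96.0/20 clear@20
  + 43.96.0.0/12 (H4) depth=12
  + 134.176.0.0/12 (H2) depth=12
  lookup 134.177.65.156: bits 100001101011 walk d0:H5→d1:-→d2:-→d3:-→d4:-→d5:-→d6:-→d7:-→d8:-→d9:-→d10:-→d11:-→d12:H2 -> H2
  lookup 43.110.108.92: bits 00101011011011100110110001011100 walk d0:H5→d1:-→d2:-→d3:-→d4:-→d5:-→d6:-→d7:-→d8:-→d9:-→d10:-→d11:-→d12:H4→d13:-→d14:-→d15:-→d16:-→d17:-→d18:-→d19:-→d20:-→d21:-→d22:-→d23:-→d24:-→d25:-→d26:-→d27:-→d28:-→d29:-→d30:-→d31:-→d32:H0 -> H0
  lookup 43.96.0.20: bits 001010110110 walk d0:H5→d1:-→d2:-→d3:-→d4:-→d5:-→d6:-→d7:-→d8:-→d9:-→d10:-→d11:-→d12:H4 -> H4
  lookup 134.176.0.3: bits 100001101011 walk d0:H5→d1:-→d2:-→d3:-→d4:-→d5:-→d6:-→d7:-→d8:-→d9:-→d10:-→d11:-→d12:H2 -> H2
  lookup 224.25.169.116: bits 1110000000011001101010010111 walk d0:H5→d1:-→d2:-→d3:-→d4:-→d5:-→d6:-→d7:-→d8:-→d9:-→d10:-→d11:-→d12:-→d13:-→d14:-→d15:-→d16:-→d17:-→d18:-→d19:-→d20:-→d21:-→d22:-→d23:-→d24:-→d25:-→d26:-→d27:-→d28:H1 -> H1
  + 134.176.0.0/12 (H0) depth=12
  lookup 157.70.175.3: bits 100111010100011010101111 walk d0:H5→d1:-→d2:-→d3:-→d4:-→d5:-→d6:-→d7:-→d8:-→d9:-→d10:-→d11:-→d12:-→d13:-→d14:-→d15:-→d16:-→d17:-→d18:-→d19:-→d20:-→d21:-→d22:-→d23:-→d24:H3 -> H3
  + 43.110.108.92/31 (H1) depth=31

== LOOKUPS ==
["H5","H0","no-route","H2","H2","H0","H4","H2","H1","H3"]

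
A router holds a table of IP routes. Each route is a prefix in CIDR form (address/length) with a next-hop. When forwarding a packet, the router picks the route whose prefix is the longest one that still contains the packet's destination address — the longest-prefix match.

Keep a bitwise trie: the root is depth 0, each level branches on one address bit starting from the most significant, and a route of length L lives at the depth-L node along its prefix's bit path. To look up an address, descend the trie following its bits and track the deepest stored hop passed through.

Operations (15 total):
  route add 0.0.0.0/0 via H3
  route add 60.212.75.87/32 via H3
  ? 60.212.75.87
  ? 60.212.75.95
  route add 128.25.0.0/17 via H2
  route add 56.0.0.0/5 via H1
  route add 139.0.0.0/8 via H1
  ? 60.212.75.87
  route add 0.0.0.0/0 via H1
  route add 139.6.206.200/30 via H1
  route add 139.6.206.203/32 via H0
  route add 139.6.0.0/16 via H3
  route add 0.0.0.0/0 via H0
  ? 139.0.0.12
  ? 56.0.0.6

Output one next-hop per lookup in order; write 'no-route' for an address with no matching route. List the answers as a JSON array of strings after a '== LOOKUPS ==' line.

Apply in order:
  + 0.0.0.0/0 (H3) depth=0
  + 60.212.75.87/32 (H3) depth=32
  ? 60.212.75.87  path d0:H3→d1:-→d2:-→d3:-→d4:-→d5:-→d6:-→d7:-→d8:-→d9:-→d10:-→d11:-→d12:-→d13:-→d14:-→d15:-→d16:-→d17:-→d18:-→d19:-→d20:-→d21:-→d22:-→d23:-→d24:-→d25:-→d26:-→d27:-→d28:-→d29:-→d30:-→d31:-→d32:H3  best=H3
  ? 60.212.75.95  path d0:H3→d1:-→d2:-→d3:-→d4:-→d5:-→d6:-→d7:-→d8:-→d9:-→d10:-→d11:-→d12:-→d13:-→d14:-→d15:-→d16:-→d17:-→d18:-→d19:-→d20:-→d21:-→d22:-→d23:-→d24:-→d25:-→d26:-→d27:-→d28:-  best=H3
  + 128.25.0.0/17 (H2) depth=17
  + 56.0.0.0/5 (H1) depth=5
  + 139.0.0.0/8 (H1) depth=8
  ? 60.212.75.87  path d0:H3→d1:-→d2:-→d3:-→d4:-→d5:H1→d6:-→d7:-→d8:-→d9:-→d10:-→d11:-→d12:-→d13:-→d14:-→d15:-→d16:-→d17:-→d18:-→d19:-→d20:-→d21:-→d22:-→d23:-→d24:-→d25:-→d26:-→d27:-→d28:-→d29:-→d30:-→d31:-→d32:H3  best=H3
  + 0.0.0.0/0 (H1) depth=0
  + 139.6.206.200/30 (H1) depth=30
  + 139.6.206.203/32 (H0) depth=32
  + 139.6.0.0/16 (H3) depth=16
  + 0.0.0.0/0 (H0) depth=0
  ? 139.0.0.12  path d0:H0→d1:-→d2:-→d3:-→d4:-→d5:-→d6:-→d7:-→d8:H1→d9:-→d10:-→d11:-→d12:-→d13:-  best=H1
  ? 56.0.0.6  path d0:H0→d1:-→d2:-→d3:-→d4:-→d5:H1  best=H1

== LOOKUPS ==
["H3","H3","H3","H1","H1"]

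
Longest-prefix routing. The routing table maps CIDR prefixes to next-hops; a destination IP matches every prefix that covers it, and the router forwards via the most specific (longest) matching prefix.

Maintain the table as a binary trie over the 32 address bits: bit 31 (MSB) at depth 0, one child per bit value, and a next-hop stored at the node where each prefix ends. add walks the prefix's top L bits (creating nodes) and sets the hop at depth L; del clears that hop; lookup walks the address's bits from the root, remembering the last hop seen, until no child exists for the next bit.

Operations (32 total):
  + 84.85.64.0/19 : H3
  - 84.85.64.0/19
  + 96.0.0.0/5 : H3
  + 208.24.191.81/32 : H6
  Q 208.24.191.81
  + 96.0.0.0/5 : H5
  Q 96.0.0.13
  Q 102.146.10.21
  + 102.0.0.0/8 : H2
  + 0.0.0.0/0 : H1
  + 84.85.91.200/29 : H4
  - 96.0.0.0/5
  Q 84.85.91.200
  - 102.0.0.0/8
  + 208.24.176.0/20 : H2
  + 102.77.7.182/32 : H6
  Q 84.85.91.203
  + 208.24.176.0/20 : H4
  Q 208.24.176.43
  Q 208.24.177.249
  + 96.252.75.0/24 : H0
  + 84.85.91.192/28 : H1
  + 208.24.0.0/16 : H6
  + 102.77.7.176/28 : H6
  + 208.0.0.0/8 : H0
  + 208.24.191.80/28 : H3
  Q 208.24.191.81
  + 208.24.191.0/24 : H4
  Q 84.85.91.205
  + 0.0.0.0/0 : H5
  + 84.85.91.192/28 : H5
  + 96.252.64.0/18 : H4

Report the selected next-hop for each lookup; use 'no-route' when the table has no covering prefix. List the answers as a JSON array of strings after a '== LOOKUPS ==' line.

Process each operation:
  add 84.85.64.0/19 -> H3 at depth 19
  - 84.85.64.0/19 clear@19
  add 96.0.0.0/5 -> H3 at depth 5
  add 208.24.191.81/32 -> H6 at depth 32
  ? 208.24.191.81  path d0:-→d1:-→d2:-→d3:-→d4:-→d5:-→d6:-→d7:-→d8:-→d9:-→d10:-→d11:-→d12:-→d13:-→d14:-→d15:-→d16:-→d17:-→d18:-→d19:-→d20:-→d21:-→d22:-→d23:-→d24:-→d25:-→d26:-→d27:-→d28:-→d29:-→d30:-→d31:-→d32:H6  best=H6
  add 96.0.0.0/5 -> H5 at depth 5
  ? 96.0.0.13  path d0:-→d1:-→d2:-→d3:-→d4:-→d5:H5  best=H5
  ? 102.146.10.21  path d0:-→d1:-→d2:-→d3:-→d4:-→d5:H5  best=H5
  add 102.0.0.0/8 -> H2 at depth 8
  add 0.0.0.0/0 -> H1 at depth 0
  add 84.85.91.200/29 -> H4 at depth 29
  - 96.0.0.0/5 clear@5
  ? 84.85.91.200  path d0:H1→d1:-→d2:-→d3:-→d4:-→d5:-→d6:-→d7:-→d8:-→d9:-→d10:-→d11:-→d12:-→d13:-→d14:-→d15:-→d16:-→d17:-→d18:-→d19:-→d20:-→d21:-→d22:-→d23:-→d24:-→d25:-→d26:-→d27:-→d28:-→d29:H4  best=H4
  - 102.0.0.0/8 clear@8
  add 208.24.176.0/20 -> H2 at depth 20
  add 102.77.7.182/32 -> H6 at depth 32
  ? 84.85.91.203  path d0:H1→d1:-→d2:-→d3:-→d4:-→d5:-→d6:-→d7:-→d8:-→d9:-→d10:-→d11:-→d12:-→d13:-→d14:-→d15:-→d16:-→d17:-→d18:-→d19:-→d20:-→d21:-→d22:-→d23:-→d24:-→d25:-→d26:-→d27:-→d28:-→d29:H4  best=H4
  add 208.24.176.0/20 -> H4 at depth 20
  ? 208.24.176.43  path d0:H1→d1:-→d2:-→d3:-→d4:-→d5:-→d6:-→d7:-→d8:-→d9:-→d10:-→d11:-→d12:-→d13:-→d14:-→d15:-→d16:-→d17:-→d18:-→d19:-→d20:H4  best=H4
  ? 208.24.177.249  path d0:H1→d1:-→d2:-→d3:-→d4:-→d5:-→d6:-→d7:-→d8:-→d9:-→d10:-→d11:-→d12:-→d13:-→d14:-→d15:-→d16:-→d17:-→d18:-→d19:-→d20:H4  best=H4
  add 96.252.75.0/24 -> H0 at depth 24
  add 84.85.91.192/28 -> H1 at depth 28
  add 208.24.0.0/16 -> H6 at depth 16
  add 102.77.7.176/28 -> H6 at depth 28
  add 208.0.0.0/8 -> H0 at depth 8
  add 208.24.191.80/28 -> H3 at depth 28
  ? 208.24.191.81  path d0:H1→d1:-→d2:-→d3:-→d4:-→d5:-→d6:-→d7:-→d8:H0→d9:-→d10:-→d11:-→d12:-→d13:-→d14:-→d15:-→d16:H6→d17:-→d18:-→d19:-→d20:H4→d21:-→d22:-→d23:-→d24:-→d25:-→d26:-→d27:-→d28:H3→d29:-→d30:-→d31:-→d32:H6  best=H6
  add 208.24.191.0/24 -> H4 at depth 24
  ? 84.85.91.205  path d0:H1→d1:-→d2:-→d3:-→d4:-→d5:-→d6:-→d7:-→d8:-→d9:-→d10:-→d11:-→d12:-→d13:-→d14:-→d15:-→d16:-→d17:-→d18:-→d19:-→d20:-→d21:-→d22:-→d23:-→d24:-→d25:-→d26:-→d27:-→d28:H1→d29:H4  best=H4
  add 0.0.0.0/0 -> H5 at depth 0
  add 84.85.91.192/28 -> H5 at depth 28
  add 96.252.64.0/18 -> H4 at depth 18

== LOOKUPS ==
["H6","H5","H5","H4","H4","H4","H4","H6","H4"]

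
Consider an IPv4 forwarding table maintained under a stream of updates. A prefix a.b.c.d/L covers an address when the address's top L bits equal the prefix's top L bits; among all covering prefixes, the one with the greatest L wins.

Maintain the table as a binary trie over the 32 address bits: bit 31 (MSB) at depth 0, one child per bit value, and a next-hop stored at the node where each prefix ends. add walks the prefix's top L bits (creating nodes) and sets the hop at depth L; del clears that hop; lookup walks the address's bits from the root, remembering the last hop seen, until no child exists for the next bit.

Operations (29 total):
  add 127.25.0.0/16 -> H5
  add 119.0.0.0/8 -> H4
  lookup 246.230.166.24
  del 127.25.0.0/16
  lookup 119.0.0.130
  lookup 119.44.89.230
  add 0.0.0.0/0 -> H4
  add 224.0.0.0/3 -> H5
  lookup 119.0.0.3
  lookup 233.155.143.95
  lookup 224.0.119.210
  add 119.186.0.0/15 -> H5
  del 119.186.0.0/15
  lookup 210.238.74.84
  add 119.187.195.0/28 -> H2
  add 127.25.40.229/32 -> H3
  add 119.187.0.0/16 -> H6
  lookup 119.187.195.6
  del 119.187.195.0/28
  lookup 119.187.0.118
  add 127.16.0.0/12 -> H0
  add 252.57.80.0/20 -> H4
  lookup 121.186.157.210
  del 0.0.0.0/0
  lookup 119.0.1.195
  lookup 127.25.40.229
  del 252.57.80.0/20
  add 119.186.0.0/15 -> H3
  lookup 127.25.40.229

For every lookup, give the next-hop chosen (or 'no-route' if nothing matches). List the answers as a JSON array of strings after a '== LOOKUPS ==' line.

Trace:
  + 127.25.0.0/16 (H5) depth=16
  + 119.0.0.0/8 (H4) depth=8
  lookup 246.230.166.24: bits ε walk d0:- -> no-route
  - 127.25.0.0/16 clear@16
  lookup 119.0.0.130: bits 01110111 walk d0:-→d1:-→d2:-→d3:-→d4:-→d5:-→d6:-→d7:-→d8:H4 -> H4
  lookup 119.44.89.230: bits 01110111 walk d0:-→d1:-→d2:-→d3:-→d4:-→d5:-→d6:-→d7:-→d8:H4 -> H4
  + 0.0.0.0/0 (H4) depth=0
  + 224.0.0.0/3 (H5) depth=3
  lookup 119.0.0.3: bits 01110111 walk d0:H4→d1:-→d2:-→d3:-→d4:-→d5:-→d6:-→d7:-→d8:H4 -> H4
  lookup 233.155.143.95: bits 111 walk d0:H4→d1:-→d2:-→d3:H5 -> H5
  lookup 224.0.119.210: bits 111 walk d0:H4→d1:-→d2:-→d3:H5 -> H5
  + 119.186.0.0/15 (H5) depth=15
  - 119.186.0.0/15 clear@15
  lookup 210.238.74.84: bits 11 walk d0:H4→d1:-→d2:- -> H4
  + 119.187.195.0/28 (H2) depth=28
  + 127.25.40.229/32 (H3) depth=32
  + 119.187.0.0/16 (H6) depth=16
  lookup 119.187.195.6: bits 0111011110111011110000110000 walk d0:H4→d1:-→d2:-→d3:-→d4:-→d5:-→d6:-→d7:-→d8:H4→d9:-→d10:-→d11:-→d12:-→d13:-→d14:-→d15:-→d16:H6→d17:-→d18:-→d19:-→d20:-→d21:-→d22:-→d23:-→d24:-→d25:-→d26:-→d27:-→d28:H2 -> H2
  - 119.187.195.0/28 clear@28
  lookup 119.187.0.118: bits 0111011110111011 walk d0:H4→d1:-→d2:-→d3:-→d4:-→d5:-→d6:-→d7:-→d8:H4→d9:-→d10:-→d11:-→d12:-→d13:-→d14:-→d15:-→d16:H6 -> H6
  + 127.16.0.0/12 (H0) depth=12
  + 252.57.80.0/20 (H4) depth=20
  lookup 121.186.157.210: bits 01111 walk d0:H4→d1:-→d2:-→d3:-→d4:-→d5:- -> H4
  - 0.0.0.0/0 clear@0
  lookup 119.0.1.195: bits 01110111 walk d0:-→d1:-→d2:-→d3:-→d4:-→d5:-→d6:-→d7:-→d8:H4 -> H4
  lookup 127.25.40.229: bits 01111111000110010010100011100101 walk d0:-→d1:-→d2:-→d3:-→d4:-→d5:-→d6:-→d7:-→d8:-→d9:-→d10:-→d11:-→d12:H0→d13:-→d14:-→d15:-→d16:-→d17:-→d18:-→d19:-→d20:-→d21:-→d22:-→d23:-→d24:-→d25:-→d26:-→d27:-→d28:-→d29:-→d30:-→d31:-→d32:H3 -> H3
  - 252.57.80.0/20 clear@20
  + 119.186.0.0/15 (H3) depth=15
  lookup 127.25.40.229: bits 01111111000110010010100011100101 walk d0:-→d1:-→d2:-→d3:-→d4:-→d5:-→d6:-→d7:-→d8:-→d9:-→d10:-→d11:-→d12:H0→d13:-→d14:-→d15:-→d16:-→d17:-→d18:-→d19:-→d20:-→d21:-→d22:-→d23:-→d24:-→d25:-→d26:-→d27:-→d28:-→d29:-→d30:-→d31:-→d32:H3 -> H3

== LOOKUPS ==
["no-route","H4","H4","H4","H5","H5","H4","H2","H6","H4","H4","H3","H3"]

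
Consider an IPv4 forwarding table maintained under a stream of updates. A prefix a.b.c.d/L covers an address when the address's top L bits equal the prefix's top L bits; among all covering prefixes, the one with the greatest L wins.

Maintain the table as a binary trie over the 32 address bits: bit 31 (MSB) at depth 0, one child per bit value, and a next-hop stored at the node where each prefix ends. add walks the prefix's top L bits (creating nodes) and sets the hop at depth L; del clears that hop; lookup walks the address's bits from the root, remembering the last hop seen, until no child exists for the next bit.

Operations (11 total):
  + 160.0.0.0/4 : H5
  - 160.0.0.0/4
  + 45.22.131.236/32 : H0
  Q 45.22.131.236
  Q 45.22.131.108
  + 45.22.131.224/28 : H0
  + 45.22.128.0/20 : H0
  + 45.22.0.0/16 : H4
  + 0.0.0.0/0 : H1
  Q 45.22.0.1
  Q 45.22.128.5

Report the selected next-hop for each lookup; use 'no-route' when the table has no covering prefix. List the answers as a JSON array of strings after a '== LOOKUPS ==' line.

Trace:
  add 160.0.0.0/4 -> H5 at depth 4
  del 160.0.0.0/4 (clear depth 4)
  add 45.22.131.236/32 -> H0 at depth 32
  ? 45.22.131.236  path d0:-→d1:-→d2:-→d3:-→d4:-→d5:-→d6:-→d7:-→d8:-→d9:-→d10:-→d11:-→d12:-→d13:-→d14:-→d15:-→d16:-→d17:-→d18:-→d19:-→d20:-→d21:-→d22:-→d23:-→d24:-→d25:-→d26:-→d27:-→d28:-→d29:-→d30:-→d31:-→d32:H0  best=H0
  ? 45.22.131.108  path d0:-→d1:-→d2:-→d3:-→d4:-→d5:-→d6:-→d7:-→d8:-→d9:-→d10:-→d11:-→d12:-→d13:-→d14:-→d15:-→d16:-→d17:-→d18:-→d19:-→d20:-→d21:-→d22:-→d23:-→d24:-  best=no-route
  add 45.22.131.224/28 -> H0 at depth 28
  add 45.22.128.0/20 -> H0 at depth 20
  add 45.22.0.0/16 -> H4 at depth 16
  add 0.0.0.0/0 -> H1 at depth 0
  ? 45.22.0.1  path d0:H1→d1:-→d2:-→d3:-→d4:-→d5:-→d6:-→d7:-→d8:-→d9:-→d10:-→d11:-→d12:-→d13:-→d14:-→d15:-→d16:H4  best=H4
  ? 45.22.128.5  path d0:H1→d1:-→d2:-→d3:-→d4:-→d5:-→d6:-→d7:-→d8:-→d9:-→d10:-→d11:-→d12:-→d13:-→d14:-→d15:-→d16:H4→d17:-→d18:-→d19:-→d20:H0→d21:-→d22:-  best=H0

== LOOKUPS ==
["H0","no-route","H4","H0"]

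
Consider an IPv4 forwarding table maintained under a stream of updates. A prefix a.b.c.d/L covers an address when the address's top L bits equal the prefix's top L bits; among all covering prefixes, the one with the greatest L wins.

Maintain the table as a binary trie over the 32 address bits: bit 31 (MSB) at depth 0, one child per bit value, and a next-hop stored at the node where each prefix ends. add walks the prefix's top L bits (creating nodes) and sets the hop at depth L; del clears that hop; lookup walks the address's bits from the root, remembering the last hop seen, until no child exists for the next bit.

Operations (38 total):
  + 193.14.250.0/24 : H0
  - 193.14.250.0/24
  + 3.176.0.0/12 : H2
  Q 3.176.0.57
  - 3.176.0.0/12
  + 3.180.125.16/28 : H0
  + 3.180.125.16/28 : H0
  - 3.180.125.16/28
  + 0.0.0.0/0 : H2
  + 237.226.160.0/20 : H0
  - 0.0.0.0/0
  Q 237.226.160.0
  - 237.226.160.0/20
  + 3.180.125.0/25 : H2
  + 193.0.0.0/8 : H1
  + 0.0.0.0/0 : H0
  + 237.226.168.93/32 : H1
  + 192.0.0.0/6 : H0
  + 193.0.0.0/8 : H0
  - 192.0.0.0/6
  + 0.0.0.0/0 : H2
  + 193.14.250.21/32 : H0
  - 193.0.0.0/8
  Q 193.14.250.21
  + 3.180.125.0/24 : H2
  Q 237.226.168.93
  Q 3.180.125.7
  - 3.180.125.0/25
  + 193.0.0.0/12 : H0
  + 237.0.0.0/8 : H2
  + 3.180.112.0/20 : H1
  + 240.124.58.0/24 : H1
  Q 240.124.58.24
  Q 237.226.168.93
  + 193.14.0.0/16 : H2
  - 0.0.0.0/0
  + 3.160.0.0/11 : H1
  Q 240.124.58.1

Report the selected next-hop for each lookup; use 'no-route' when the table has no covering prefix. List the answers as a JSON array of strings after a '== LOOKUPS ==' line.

Process each operation:
  add 193.14.250.0/24 -> H0 at depth 24
  - 193.14.250.0/24 clear@24
  add 3.176.0.0/12 -> H2 at depth 12
  ? 3.176.0.57  path d0:-→d1:-→d2:-→d3:-→d4:-→d5:-→d6:-→d7:-→d8:-→d9:-→d10:-→d11:-→d12:H2  best=H2
  - 3.176.0.0/12 clear@12
  add 3.180.125.16/28 -> H0 at depth 28
  add 3.180.125.16/28 -> H0 at depth 28
  - 3.180.125.16/28 clear@28
  add 0.0.0.0/0 -> H2 at depth 0
  add 237.226.160.0/20 -> H0 at depth 20
  - 0.0.0.0/0 clear@0
  ? 237.226.160.0  path d0:-→d1:-→d2:-→d3:-→d4:-→d5:-→d6:-→d7:-→d8:-→d9:-→d10:-→d11:-→d12:-→d13:-→d14:-→d15:-→d16:-→d17:-→d18:-→d19:-→d20:H0  best=H0
  - 237.226.160.0/20 clear@20
  add 3.180.125.0/25 -> H2 at depth 25
  add 193.0.0.0/8 -> H1 at depth 8
  add 0.0.0.0/0 -> H0 at depth 0
  add 237.226.168.93/32 -> H1 at depth 32
  add 192.0.0.0/6 -> H0 at depth 6
  add 193.0.0.0/8 -> H0 at depth 8
  - 192.0.0.0/6 clear@6
  add 0.0.0.0/0 -> H2 at depth 0
  add 193.14.250.21/32 -> H0 at depth 32
  - 193.0.0.0/8 clear@8
  ? 193.14.250.21  path d0:H2→d1:-→d2:-→d3:-→d4:-→d5:-→d6:-→d7:-→d8:-→d9:-→d10:-→d11:-→d12:-→d13:-→d14:-→d15:-→d16:-→d17:-→d18:-→d19:-→d20:-→d21:-→d22:-→d23:-→d24:-→d25:-→d26:-→d27:-→d28:-→d29:-→d30:-→d31:-→d32:H0  best=H0
  add 3.180.125.0/24 -> H2 at depth 24
  ? 237.226.168.93  path d0:H2→d1:-→d2:-→d3:-→d4:-→d5:-→d6:-→d7:-→d8:-→d9:-→d10:-→d11:-→d12:-→d13:-→d14:-→d15:-→d16:-→d17:-→d18:-→d19:-→d20:-→d21:-→d22:-→d23:-→d24:-→d25:-→d26:-→d27:-→d28:-→d29:-→d30:-→d31:-→d32:H1  best=H1
  ? 3.180.125.7  path d0:H2→d1:-→d2:-→d3:-→d4:-→d5:-→d6:-→d7:-→d8:-→d9:-→d10:-→d11:-→d12:-→d13:-→d14:-→d15:-→d16:-→d17:-→d18:-→d19:-→d20:-→d21:-→d22:-→d23:-→d24:H2→d25:H2→d26:-→d27:-  best=H2
  - 3.180.125.0/25 clear@25
  add 193.0.0.0/12 -> H0 at depth 12
  add 237.0.0.0/8 -> H2 at depth 8
  add 3.180.112.0/20 -> H1 at depth 20
  add 240.124.58.0/24 -> H1 at depth 24
  ? 240.124.58.24  path d0:H2→d1:-→d2:-→d3:-→d4:-→d5:-→d6:-→d7:-→d8:-→d9:-→d10:-→d11:-→d12:-→d13:-→d14:-→d15:-→d16:-→d17:-→d18:-→d19:-→d20:-→d21:-→d22:-→d23:-→d24:H1  best=H1
  ? 237.226.168.93  path d0:H2→d1:-→d2:-→d3:-→d4:-→d5:-→d6:-→d7:-→d8:H2→d9:-→d10:-→d11:-→d12:-→d13:-→d14:-→d15:-→d16:-→d17:-→d18:-→d19:-→d20:-→d21:-→d22:-→d23:-→d24:-→d25:-→d26:-→d27:-→d28:-→d29:-→d30:-→d31:-→d32:H1  best=H1
  add 193.14.0.0/16 -> H2 at depth 16
  - 0.0.0.0/0 clear@0
  add 3.160.0.0/11 -> H1 at depth 11
  ? 240.124.58.1  path d0:-→d1:-→d2:-→d3:-→d4:-→d5:-→d6:-→d7:-→d8:-→d9:-→d10:-→d11:-→d12:-→d13:-→d14:-→d15:-→d16:-→d17:-→d18:-→d19:-→d20:-→d21:-→d22:-→d23:-→d24:H1  best=H1

== LOOKUPS ==
["H2","H0","H0","H1","H2","H1","H1","H1"]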